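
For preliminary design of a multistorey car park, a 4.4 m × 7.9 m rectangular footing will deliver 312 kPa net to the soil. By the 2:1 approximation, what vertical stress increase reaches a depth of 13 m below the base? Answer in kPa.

Δσ_z ≈ 29.8 kPa

By the 2:1 method the load spreads at 1 horizontal : 2 vertical, so at depth z the loaded area has grown by z in each plan dimension:
Δσ = qBL/((B+z)(L+z)) = 312×4.4×7.9/((4.4+13)(7.9+13)) = 29.822 kPa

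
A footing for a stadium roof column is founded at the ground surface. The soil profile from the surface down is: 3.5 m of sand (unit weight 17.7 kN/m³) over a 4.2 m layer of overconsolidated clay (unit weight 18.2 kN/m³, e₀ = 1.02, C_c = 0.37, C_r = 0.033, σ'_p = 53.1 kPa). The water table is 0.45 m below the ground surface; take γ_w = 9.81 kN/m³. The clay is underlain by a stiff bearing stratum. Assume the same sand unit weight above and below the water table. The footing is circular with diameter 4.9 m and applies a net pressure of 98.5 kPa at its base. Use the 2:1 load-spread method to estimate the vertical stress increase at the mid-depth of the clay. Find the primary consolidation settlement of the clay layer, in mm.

Mid-depth of clay below the ground surface: z = 3.5 + 4.2/2 = 5.6 m.
Total vertical stress at mid-clay: σ_v = 17.7×3.5 + 18.2×2.1 = 100.17 kPa.
Pore pressure: u = 9.81×(5.6 − 0.45) = 50.522 kPa.
Initial effective stress: σ'_0 = σ_v − u = 100.17 − 50.522 = 49.648 kPa.
Stress increase at mid-clay by the 2:1 spreading method:
Δσ ≈ qD²/(D+z)² = 98.5×4.9²/(4.9+5.6)² = 21.451 kPa
Final effective stress: σ'_f = 49.648 + 21.451 = 71.099 kPa.
σ'_f = 71.099 > σ'_p = 53.1 kPa, so the stress path crosses the preconsolidation pressure — recompression up to σ'_p, then virgin compression beyond:
S_c = H/(1+e₀)·[C_r·log₁₀(σ'_p/σ'_0) + C_c·log₁₀(σ'_f/σ'_p)]
    = 4.2/2.02 × [0.033×log₁₀(53.1/49.648) + 0.37×log₁₀(71.099/53.1)]
    = 2.0792 × [0.00096336 + 0.046905] = 0.09953 m

S_c ≈ 99.5 mm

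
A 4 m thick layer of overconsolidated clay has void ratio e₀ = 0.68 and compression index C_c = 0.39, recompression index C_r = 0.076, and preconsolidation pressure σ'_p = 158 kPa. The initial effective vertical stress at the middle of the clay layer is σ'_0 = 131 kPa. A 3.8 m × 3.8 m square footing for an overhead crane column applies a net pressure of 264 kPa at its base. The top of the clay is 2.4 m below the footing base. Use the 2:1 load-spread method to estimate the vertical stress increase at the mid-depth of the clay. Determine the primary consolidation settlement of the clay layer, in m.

S_c ≈ 0.0842 m

Mid-depth of clay below the footing base: z = 2.4 + 4/2 = 4.4 m.
Stress increase at mid-clay by the 2:1 spreading method:
Δσ = qBL/((B+z)(L+z)) = 264×3.8×3.8/((3.8+4.4)(3.8+4.4)) = 56.695 kPa
Final effective stress: σ'_f = 131 + 56.695 = 187.69 kPa.
σ'_f = 187.69 > σ'_p = 158 kPa, so the stress path crosses the preconsolidation pressure — recompression up to σ'_p, then virgin compression beyond:
S_c = H/(1+e₀)·[C_r·log₁₀(σ'_p/σ'_0) + C_c·log₁₀(σ'_f/σ'_p)]
    = 4/1.68 × [0.076×log₁₀(158/131) + 0.39×log₁₀(187.69/158)]
    = 2.381 × [0.0061853 + 0.029166] = 0.08417 m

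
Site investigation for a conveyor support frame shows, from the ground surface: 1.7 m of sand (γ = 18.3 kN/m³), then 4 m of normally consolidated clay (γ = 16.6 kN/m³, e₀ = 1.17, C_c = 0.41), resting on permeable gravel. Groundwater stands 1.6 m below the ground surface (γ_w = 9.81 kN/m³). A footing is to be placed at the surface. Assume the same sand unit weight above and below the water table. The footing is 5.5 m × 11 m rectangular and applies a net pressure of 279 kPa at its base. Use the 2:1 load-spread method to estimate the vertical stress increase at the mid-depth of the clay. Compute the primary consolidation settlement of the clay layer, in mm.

S_c ≈ 443 mm

Mid-depth of clay below the ground surface: z = 1.7 + 4/2 = 3.7 m.
Total vertical stress at mid-clay: σ_v = 18.3×1.7 + 16.6×2 = 64.31 kPa.
Pore pressure: u = 9.81×(3.7 − 1.6) = 20.601 kPa.
Initial effective stress: σ'_0 = σ_v − u = 64.31 − 20.601 = 43.709 kPa.
Stress increase at mid-clay by the 2:1 spreading method:
Δσ = qBL/((B+z)(L+z)) = 279×5.5×11/((5.5+3.7)(11+3.7)) = 124.81 kPa
Final effective stress: σ'_f = σ'_0 + Δσ = 43.709 + 124.81 = 168.52 kPa.
Normally consolidated clay, so the full stress increment lies on the virgin compression line:
S_c = C_c·H/(1+e₀)·log₁₀(σ'_f/σ'_0) = 0.41×4/(1+1.17)×log₁₀(168.52/43.709)
    = 0.75576 × 0.58608 = 0.4429 m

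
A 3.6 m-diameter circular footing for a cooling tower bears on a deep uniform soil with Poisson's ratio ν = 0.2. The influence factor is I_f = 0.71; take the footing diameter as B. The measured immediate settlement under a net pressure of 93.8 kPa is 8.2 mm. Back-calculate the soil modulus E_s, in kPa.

S_e = q·B·(1−ν²)/E_s · I_f  ⇒  E_s = q·B·(1−ν²)·I_f / S_e.
E_s = 93.8 × 3.6 × 0.96 × 0.71 / 0.0082 = 28070 kPa

E_s ≈ 28100 kPa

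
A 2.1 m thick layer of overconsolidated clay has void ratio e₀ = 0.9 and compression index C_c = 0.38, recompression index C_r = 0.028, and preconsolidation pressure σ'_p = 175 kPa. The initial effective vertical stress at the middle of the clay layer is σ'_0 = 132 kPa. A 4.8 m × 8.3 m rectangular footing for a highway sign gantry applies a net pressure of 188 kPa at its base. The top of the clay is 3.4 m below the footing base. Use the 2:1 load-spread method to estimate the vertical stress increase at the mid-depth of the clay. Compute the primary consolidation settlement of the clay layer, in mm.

Mid-depth of clay below the footing base: z = 3.4 + 2.1/2 = 4.45 m.
Stress increase at mid-clay by the 2:1 spreading method:
Δσ = qBL/((B+z)(L+z)) = 188×4.8×8.3/((4.8+4.45)(8.3+4.45)) = 63.508 kPa
Final effective stress: σ'_f = 132 + 63.508 = 195.51 kPa.
σ'_f = 195.51 > σ'_p = 175 kPa, so the stress path crosses the preconsolidation pressure — recompression up to σ'_p, then virgin compression beyond:
S_c = H/(1+e₀)·[C_r·log₁₀(σ'_p/σ'_0) + C_c·log₁₀(σ'_f/σ'_p)]
    = 2.1/1.9 × [0.028×log₁₀(175/132) + 0.38×log₁₀(195.51/175)]
    = 1.1053 × [0.003429 + 0.01829] = 0.02401 m

S_c ≈ 24 mm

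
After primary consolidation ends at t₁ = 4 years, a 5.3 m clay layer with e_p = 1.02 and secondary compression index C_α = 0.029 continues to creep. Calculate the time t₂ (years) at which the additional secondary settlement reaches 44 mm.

t₂ ≈ 15.1 years

S_s = C_α·H/(1+e_p)·log₁₀(t₂/t₁) ⇒ log₁₀(t₂/t₁) = S_s·(1+e_p)/(C_α·H).
log₁₀(t₂/t₁) = 0.044 × (1+1.02) / (0.029×5.3) = 0.5783
t₂ = t₁ × 10^0.5783 = 4 × 3.787 = 15.15 years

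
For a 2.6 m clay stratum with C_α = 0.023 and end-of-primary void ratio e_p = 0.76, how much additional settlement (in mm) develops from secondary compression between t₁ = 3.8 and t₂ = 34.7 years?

S_s ≈ 32.6 mm

Secondary compression: S_s = C_α·H/(1+e_p)·log₁₀(t₂/t₁)
S_s = 0.023×2.6/(1+0.76)×log₁₀(34.7/3.8)
    = 0.03398 × 0.9605 = 0.03264 m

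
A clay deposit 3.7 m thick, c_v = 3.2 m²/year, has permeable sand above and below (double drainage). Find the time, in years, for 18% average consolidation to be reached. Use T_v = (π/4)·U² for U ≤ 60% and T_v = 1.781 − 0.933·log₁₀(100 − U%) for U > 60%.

t ≈ 0.0272 years

Drainage path length: H_d = H/2 = 1.85 m (double drainage).
U ≤ 60%: T_v = (π/4)·U² = (π/4)×0.18² = 0.025447.
t = T_v·H_d²/c_v = 0.025447×1.85²/3.2 = 0.02722 years.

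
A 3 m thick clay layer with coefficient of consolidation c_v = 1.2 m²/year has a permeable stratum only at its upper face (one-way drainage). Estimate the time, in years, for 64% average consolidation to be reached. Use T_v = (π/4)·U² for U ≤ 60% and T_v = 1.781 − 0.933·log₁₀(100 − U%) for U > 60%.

Drainage path length: H_d = H = 3 m (single drainage).
U > 60%: T_v = 1.781 − 0.933·log₁₀(100 − 64) = 0.32897.
t = T_v·H_d²/c_v = 0.32897×3²/1.2 = 2.467 years.

t ≈ 2.47 years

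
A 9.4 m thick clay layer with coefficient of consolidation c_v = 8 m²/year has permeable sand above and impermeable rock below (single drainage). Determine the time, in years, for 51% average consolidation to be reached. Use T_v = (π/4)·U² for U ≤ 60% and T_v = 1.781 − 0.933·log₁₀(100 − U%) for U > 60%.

Drainage path length: H_d = H = 9.4 m (single drainage).
U ≤ 60%: T_v = (π/4)·U² = (π/4)×0.51² = 0.20428.
t = T_v·H_d²/c_v = 0.20428×9.4²/8 = 2.256 years.

t ≈ 2.26 years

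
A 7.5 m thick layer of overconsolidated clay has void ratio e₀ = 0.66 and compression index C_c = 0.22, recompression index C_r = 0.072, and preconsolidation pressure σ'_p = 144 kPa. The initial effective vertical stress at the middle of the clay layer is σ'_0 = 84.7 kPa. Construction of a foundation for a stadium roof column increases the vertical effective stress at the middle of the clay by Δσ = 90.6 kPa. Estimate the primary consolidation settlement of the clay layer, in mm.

Final effective stress: σ'_f = 84.7 + 90.6 = 175.3 kPa.
σ'_f = 175.3 > σ'_p = 144 kPa, so the stress path crosses the preconsolidation pressure — recompression up to σ'_p, then virgin compression beyond:
S_c = H/(1+e₀)·[C_r·log₁₀(σ'_p/σ'_0) + C_c·log₁₀(σ'_f/σ'_p)]
    = 7.5/1.66 × [0.072×log₁₀(144/84.7) + 0.22×log₁₀(175.3/144)]
    = 4.5181 × [0.016594 + 0.018792] = 0.1599 m

S_c ≈ 160 mm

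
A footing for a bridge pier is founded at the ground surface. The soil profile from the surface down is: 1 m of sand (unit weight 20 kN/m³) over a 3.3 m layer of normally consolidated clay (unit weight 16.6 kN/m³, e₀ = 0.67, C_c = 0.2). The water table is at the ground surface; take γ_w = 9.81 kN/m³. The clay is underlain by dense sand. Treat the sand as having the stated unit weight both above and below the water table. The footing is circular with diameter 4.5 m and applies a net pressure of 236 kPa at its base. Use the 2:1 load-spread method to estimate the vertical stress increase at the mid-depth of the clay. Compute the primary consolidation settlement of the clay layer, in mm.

Mid-depth of clay below the ground surface: z = 1 + 3.3/2 = 2.65 m.
Total vertical stress at mid-clay: σ_v = 20×1 + 16.6×1.65 = 47.39 kPa.
Pore pressure: u = 9.81×(2.65 − 0) = 25.997 kPa.
Initial effective stress: σ'_0 = σ_v − u = 47.39 − 25.997 = 21.393 kPa.
Stress increase at mid-clay by the 2:1 spreading method:
Δσ ≈ qD²/(D+z)² = 236×4.5²/(4.5+2.65)² = 93.481 kPa
Final effective stress: σ'_f = σ'_0 + Δσ = 21.393 + 93.481 = 114.87 kPa.
Normally consolidated clay, so the full stress increment lies on the virgin compression line:
S_c = C_c·H/(1+e₀)·log₁₀(σ'_f/σ'_0) = 0.2×3.3/(1+0.67)×log₁₀(114.87/21.393)
    = 0.39521 × 0.72993 = 0.2885 m

S_c ≈ 288 mm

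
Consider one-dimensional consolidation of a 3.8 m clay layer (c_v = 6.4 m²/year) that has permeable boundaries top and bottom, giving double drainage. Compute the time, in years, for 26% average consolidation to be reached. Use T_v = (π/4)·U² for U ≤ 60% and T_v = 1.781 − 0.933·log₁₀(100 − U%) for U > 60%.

Drainage path length: H_d = H/2 = 1.9 m (double drainage).
U ≤ 60%: T_v = (π/4)·U² = (π/4)×0.26² = 0.053093.
t = T_v·H_d²/c_v = 0.053093×1.9²/6.4 = 0.02995 years.

t ≈ 0.0299 years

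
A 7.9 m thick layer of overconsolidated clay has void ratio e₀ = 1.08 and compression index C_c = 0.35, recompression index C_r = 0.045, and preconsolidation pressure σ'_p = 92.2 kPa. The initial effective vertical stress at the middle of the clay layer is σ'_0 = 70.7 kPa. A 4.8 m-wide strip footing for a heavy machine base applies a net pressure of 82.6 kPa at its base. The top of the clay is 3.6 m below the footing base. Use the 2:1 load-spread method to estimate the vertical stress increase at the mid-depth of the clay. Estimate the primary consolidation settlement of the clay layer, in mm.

Mid-depth of clay below the footing base: z = 3.6 + 7.9/2 = 7.55 m.
Stress increase at mid-clay by the 2:1 spreading method:
Δσ = qB/(B+z) = 82.6×4.8/(4.8+7.55) = 32.104 kPa
Final effective stress: σ'_f = 70.7 + 32.104 = 102.8 kPa.
σ'_f = 102.8 > σ'_p = 92.2 kPa, so the stress path crosses the preconsolidation pressure — recompression up to σ'_p, then virgin compression beyond:
S_c = H/(1+e₀)·[C_r·log₁₀(σ'_p/σ'_0) + C_c·log₁₀(σ'_f/σ'_p)]
    = 7.9/2.08 × [0.045×log₁₀(92.2/70.7) + 0.35×log₁₀(102.8/92.2)]
    = 3.7981 × [0.005189 + 0.016542] = 0.08254 m

S_c ≈ 82.5 mm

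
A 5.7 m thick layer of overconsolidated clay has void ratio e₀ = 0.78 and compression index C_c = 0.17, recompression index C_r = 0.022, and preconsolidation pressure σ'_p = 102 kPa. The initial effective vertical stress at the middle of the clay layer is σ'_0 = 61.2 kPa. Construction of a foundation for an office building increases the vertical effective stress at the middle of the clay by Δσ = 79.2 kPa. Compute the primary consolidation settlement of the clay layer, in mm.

Final effective stress: σ'_f = 61.2 + 79.2 = 140.4 kPa.
σ'_f = 140.4 > σ'_p = 102 kPa, so the stress path crosses the preconsolidation pressure — recompression up to σ'_p, then virgin compression beyond:
S_c = H/(1+e₀)·[C_r·log₁₀(σ'_p/σ'_0) + C_c·log₁₀(σ'_f/σ'_p)]
    = 5.7/1.78 × [0.022×log₁₀(102/61.2) + 0.17×log₁₀(140.4/102)]
    = 3.2022 × [0.0048807 + 0.02359] = 0.09117 m

S_c ≈ 91.2 mm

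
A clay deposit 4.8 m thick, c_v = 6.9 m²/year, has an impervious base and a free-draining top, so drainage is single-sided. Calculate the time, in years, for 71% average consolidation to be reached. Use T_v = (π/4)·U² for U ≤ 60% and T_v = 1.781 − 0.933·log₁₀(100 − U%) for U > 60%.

Drainage path length: H_d = H = 4.8 m (single drainage).
U > 60%: T_v = 1.781 − 0.933·log₁₀(100 − 71) = 0.41658.
t = T_v·H_d²/c_v = 0.41658×4.8²/6.9 = 1.391 years.

t ≈ 1.39 years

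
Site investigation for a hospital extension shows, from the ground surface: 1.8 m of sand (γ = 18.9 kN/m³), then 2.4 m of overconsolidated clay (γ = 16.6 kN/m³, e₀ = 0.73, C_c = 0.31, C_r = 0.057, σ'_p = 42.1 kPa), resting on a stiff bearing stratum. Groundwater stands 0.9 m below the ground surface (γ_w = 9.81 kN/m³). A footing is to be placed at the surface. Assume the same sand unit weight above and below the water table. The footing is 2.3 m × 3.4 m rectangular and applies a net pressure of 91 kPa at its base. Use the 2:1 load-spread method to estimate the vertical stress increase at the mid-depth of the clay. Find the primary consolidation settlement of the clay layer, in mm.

S_c ≈ 55.6 mm

Mid-depth of clay below the ground surface: z = 1.8 + 2.4/2 = 3 m.
Total vertical stress at mid-clay: σ_v = 18.9×1.8 + 16.6×1.2 = 53.94 kPa.
Pore pressure: u = 9.81×(3 − 0.9) = 20.601 kPa.
Initial effective stress: σ'_0 = σ_v − u = 53.94 − 20.601 = 33.339 kPa.
Stress increase at mid-clay by the 2:1 spreading method:
Δσ = qBL/((B+z)(L+z)) = 91×2.3×3.4/((2.3+3)(3.4+3)) = 20.979 kPa
Final effective stress: σ'_f = 33.339 + 20.979 = 54.318 kPa.
σ'_f = 54.318 > σ'_p = 42.1 kPa, so the stress path crosses the preconsolidation pressure — recompression up to σ'_p, then virgin compression beyond:
S_c = H/(1+e₀)·[C_r·log₁₀(σ'_p/σ'_0) + C_c·log₁₀(σ'_f/σ'_p)]
    = 2.4/1.73 × [0.057×log₁₀(42.1/33.339) + 0.31×log₁₀(54.318/42.1)]
    = 1.3873 × [0.0057758 + 0.034305] = 0.0556 m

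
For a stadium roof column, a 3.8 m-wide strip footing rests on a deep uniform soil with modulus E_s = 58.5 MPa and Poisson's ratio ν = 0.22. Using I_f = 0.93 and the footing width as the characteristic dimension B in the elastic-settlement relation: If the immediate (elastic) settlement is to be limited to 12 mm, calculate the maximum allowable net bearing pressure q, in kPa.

E_s = 58.5 MPa = 58500 kPa.
S_e = q·B·(1−ν²)/E_s · I_f  ⇒  q = S_e·E_s / (B·(1−ν²)·I_f).
q = 0.012 × 58500 / (3.8 × 0.9516 × 0.93) = 208.7 kPa

q ≈ 209 kPa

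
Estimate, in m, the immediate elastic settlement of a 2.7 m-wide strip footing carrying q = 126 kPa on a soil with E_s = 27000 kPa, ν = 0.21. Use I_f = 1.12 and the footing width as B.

Immediate (elastic) settlement: S_e = q·B·(1−ν²)/E_s · I_f.
S_e = 126 × 2.7 × (1 − 0.21²) / 27000 × 1.12
    = 126 × 2.7 × 0.9559 / 27000 × 1.12
    = 0.01349 m

S_e ≈ 0.0135 m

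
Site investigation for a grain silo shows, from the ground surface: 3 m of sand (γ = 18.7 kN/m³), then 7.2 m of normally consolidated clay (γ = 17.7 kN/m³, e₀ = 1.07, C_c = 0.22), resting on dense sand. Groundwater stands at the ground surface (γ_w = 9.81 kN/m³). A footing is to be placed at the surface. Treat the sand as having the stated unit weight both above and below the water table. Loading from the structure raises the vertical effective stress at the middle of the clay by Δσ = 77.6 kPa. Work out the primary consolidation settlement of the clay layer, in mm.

S_c ≈ 292 mm

Mid-depth of clay below the ground surface: z = 3 + 7.2/2 = 6.6 m.
Total vertical stress at mid-clay: σ_v = 18.7×3 + 17.7×3.6 = 119.82 kPa.
Pore pressure: u = 9.81×(6.6 − 0) = 64.746 kPa.
Initial effective stress: σ'_0 = σ_v − u = 119.82 − 64.746 = 55.074 kPa.
Final effective stress: σ'_f = σ'_0 + Δσ = 55.074 + 77.6 = 132.67 kPa.
Normally consolidated clay, so the full stress increment lies on the virgin compression line:
S_c = C_c·H/(1+e₀)·log₁₀(σ'_f/σ'_0) = 0.22×7.2/(1+1.07)×log₁₀(132.67/55.074)
    = 0.76522 × 0.38183 = 0.2922 m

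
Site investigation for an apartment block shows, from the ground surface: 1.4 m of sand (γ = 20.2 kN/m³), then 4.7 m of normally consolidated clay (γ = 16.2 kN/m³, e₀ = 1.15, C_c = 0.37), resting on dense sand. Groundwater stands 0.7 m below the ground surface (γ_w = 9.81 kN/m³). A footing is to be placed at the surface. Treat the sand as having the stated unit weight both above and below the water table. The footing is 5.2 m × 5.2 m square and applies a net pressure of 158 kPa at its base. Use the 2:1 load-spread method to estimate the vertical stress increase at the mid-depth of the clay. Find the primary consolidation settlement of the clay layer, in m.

S_c ≈ 0.317 m

Mid-depth of clay below the ground surface: z = 1.4 + 4.7/2 = 3.75 m.
Total vertical stress at mid-clay: σ_v = 20.2×1.4 + 16.2×2.35 = 66.35 kPa.
Pore pressure: u = 9.81×(3.75 − 0.7) = 29.921 kPa.
Initial effective stress: σ'_0 = σ_v − u = 66.35 − 29.921 = 36.429 kPa.
Stress increase at mid-clay by the 2:1 spreading method:
Δσ = qBL/((B+z)(L+z)) = 158×5.2×5.2/((5.2+3.75)(5.2+3.75)) = 53.336 kPa
Final effective stress: σ'_f = σ'_0 + Δσ = 36.429 + 53.336 = 89.765 kPa.
Normally consolidated clay, so the full stress increment lies on the virgin compression line:
S_c = C_c·H/(1+e₀)·log₁₀(σ'_f/σ'_0) = 0.37×4.7/(1+1.15)×log₁₀(89.765/36.429)
    = 0.80884 × 0.39166 = 0.3168 m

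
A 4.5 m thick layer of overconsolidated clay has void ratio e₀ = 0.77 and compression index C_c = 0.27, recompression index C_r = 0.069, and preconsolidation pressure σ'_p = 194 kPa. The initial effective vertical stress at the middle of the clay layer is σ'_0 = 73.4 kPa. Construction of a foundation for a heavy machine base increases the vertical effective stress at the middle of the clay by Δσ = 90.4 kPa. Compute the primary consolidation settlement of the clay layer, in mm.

S_c ≈ 61.2 mm

Final effective stress: σ'_f = 73.4 + 90.4 = 163.8 kPa.
σ'_f = 163.8 ≤ σ'_p = 194 kPa, so the clay remains overconsolidated and only the recompression index applies:
S_c = C_r·H/(1+e₀)·log₁₀(σ'_f/σ'_0) = 0.069×4.5/1.77×log₁₀(163.8/73.4)
    = 0.17543 × 0.34862 = 0.06116 m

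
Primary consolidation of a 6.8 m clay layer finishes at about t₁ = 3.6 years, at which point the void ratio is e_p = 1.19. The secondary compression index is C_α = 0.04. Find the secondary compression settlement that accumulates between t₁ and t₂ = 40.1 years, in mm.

Secondary compression: S_s = C_α·H/(1+e_p)·log₁₀(t₂/t₁)
S_s = 0.04×6.8/(1+1.19)×log₁₀(40.1/3.6)
    = 0.1242 × 1.047 = 0.13 m

S_s ≈ 130 mm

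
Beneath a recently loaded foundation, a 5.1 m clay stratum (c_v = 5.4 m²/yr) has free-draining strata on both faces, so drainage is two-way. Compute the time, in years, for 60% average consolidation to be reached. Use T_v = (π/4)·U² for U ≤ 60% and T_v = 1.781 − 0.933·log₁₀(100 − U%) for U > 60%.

t ≈ 0.34 years

Drainage path length: H_d = H/2 = 2.55 m (double drainage).
U ≤ 60%: T_v = (π/4)·U² = (π/4)×0.6² = 0.28274.
t = T_v·H_d²/c_v = 0.28274×2.55²/5.4 = 0.3405 years.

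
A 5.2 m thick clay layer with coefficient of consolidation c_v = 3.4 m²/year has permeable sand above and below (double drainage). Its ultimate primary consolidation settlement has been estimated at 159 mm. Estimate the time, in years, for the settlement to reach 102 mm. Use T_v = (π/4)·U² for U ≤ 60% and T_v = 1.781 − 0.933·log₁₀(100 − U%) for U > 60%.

t ≈ 0.657 years

Drainage path length: H_d = H/2 = 2.6 m (double drainage).
U = S(t)/S_ult = 102/159 = 0.6415.
U > 60%: T_v = 1.781 − 0.933·log₁₀(100 − 64.151) = 0.33067.
t = T_v·H_d²/c_v = 0.33067×2.6²/3.4 = 0.6574 years.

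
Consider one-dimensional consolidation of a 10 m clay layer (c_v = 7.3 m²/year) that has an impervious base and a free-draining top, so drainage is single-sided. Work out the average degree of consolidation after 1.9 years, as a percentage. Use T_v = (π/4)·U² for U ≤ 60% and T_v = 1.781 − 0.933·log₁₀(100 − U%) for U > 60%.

Drainage path length: H_d = H = 10 m (single drainage).
T_v = c_v·t/H_d² = 7.3×1.9/10² = 0.1387.
T_v = 0.1387 corresponds to the U ≤ 60% branch:
U = √(4T_v/π) = 0.4202

U ≈ 42 %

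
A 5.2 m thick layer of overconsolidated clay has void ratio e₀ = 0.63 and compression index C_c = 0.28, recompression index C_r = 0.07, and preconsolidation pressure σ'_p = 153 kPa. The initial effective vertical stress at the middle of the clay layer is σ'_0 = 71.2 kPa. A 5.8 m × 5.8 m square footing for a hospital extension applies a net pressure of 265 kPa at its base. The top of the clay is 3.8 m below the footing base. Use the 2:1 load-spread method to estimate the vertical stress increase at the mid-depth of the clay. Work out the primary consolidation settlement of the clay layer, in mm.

Mid-depth of clay below the footing base: z = 3.8 + 5.2/2 = 6.4 m.
Stress increase at mid-clay by the 2:1 spreading method:
Δσ = qBL/((B+z)(L+z)) = 265×5.8×5.8/((5.8+6.4)(5.8+6.4)) = 59.894 kPa
Final effective stress: σ'_f = 71.2 + 59.894 = 131.09 kPa.
σ'_f = 131.09 ≤ σ'_p = 153 kPa, so the clay remains overconsolidated and only the recompression index applies:
S_c = C_r·H/(1+e₀)·log₁₀(σ'_f/σ'_0) = 0.07×5.2/1.63×log₁₀(131.09/71.2)
    = 0.22331 × 0.26509 = 0.0592 m

S_c ≈ 59.2 mm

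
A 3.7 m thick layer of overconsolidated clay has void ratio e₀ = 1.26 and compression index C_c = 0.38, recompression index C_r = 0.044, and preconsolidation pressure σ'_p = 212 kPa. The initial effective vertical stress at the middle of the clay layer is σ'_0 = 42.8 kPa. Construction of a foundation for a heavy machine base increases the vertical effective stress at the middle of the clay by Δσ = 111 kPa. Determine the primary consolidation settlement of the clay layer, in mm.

S_c ≈ 40 mm

Final effective stress: σ'_f = 42.8 + 111 = 153.8 kPa.
σ'_f = 153.8 ≤ σ'_p = 212 kPa, so the clay remains overconsolidated and only the recompression index applies:
S_c = C_r·H/(1+e₀)·log₁₀(σ'_f/σ'_0) = 0.044×3.7/2.26×log₁₀(153.8/42.8)
    = 0.072037 × 0.55551 = 0.04002 m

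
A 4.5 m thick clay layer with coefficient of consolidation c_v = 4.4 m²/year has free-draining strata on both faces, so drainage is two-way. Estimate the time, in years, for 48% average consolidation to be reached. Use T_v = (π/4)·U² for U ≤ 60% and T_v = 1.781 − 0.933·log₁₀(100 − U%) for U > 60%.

Drainage path length: H_d = H/2 = 2.25 m (double drainage).
U ≤ 60%: T_v = (π/4)·U² = (π/4)×0.48² = 0.18096.
t = T_v·H_d²/c_v = 0.18096×2.25²/4.4 = 0.2082 years.

t ≈ 0.208 years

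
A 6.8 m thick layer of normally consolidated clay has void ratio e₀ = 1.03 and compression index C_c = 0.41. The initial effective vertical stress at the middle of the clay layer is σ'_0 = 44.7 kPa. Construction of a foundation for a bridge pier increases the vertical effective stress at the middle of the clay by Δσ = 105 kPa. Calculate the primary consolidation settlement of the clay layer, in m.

Final effective stress: σ'_f = σ'_0 + Δσ = 44.7 + 105 = 149.7 kPa.
Normally consolidated clay, so the full stress increment lies on the virgin compression line:
S_c = C_c·H/(1+e₀)·log₁₀(σ'_f/σ'_0) = 0.41×6.8/(1+1.03)×log₁₀(149.7/44.7)
    = 1.3734 × 0.52491 = 0.7209 m

S_c ≈ 0.721 m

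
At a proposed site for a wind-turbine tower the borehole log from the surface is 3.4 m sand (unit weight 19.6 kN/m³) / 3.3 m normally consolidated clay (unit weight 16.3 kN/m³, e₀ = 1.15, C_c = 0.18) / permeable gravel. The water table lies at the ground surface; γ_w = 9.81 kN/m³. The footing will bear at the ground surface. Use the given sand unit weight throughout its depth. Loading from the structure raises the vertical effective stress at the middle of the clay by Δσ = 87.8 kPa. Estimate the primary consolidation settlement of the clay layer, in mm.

Mid-depth of clay below the ground surface: z = 3.4 + 3.3/2 = 5.05 m.
Total vertical stress at mid-clay: σ_v = 19.6×3.4 + 16.3×1.65 = 93.535 kPa.
Pore pressure: u = 9.81×(5.05 − 0) = 49.541 kPa.
Initial effective stress: σ'_0 = σ_v − u = 93.535 − 49.541 = 43.994 kPa.
Final effective stress: σ'_f = σ'_0 + Δσ = 43.994 + 87.8 = 131.79 kPa.
Normally consolidated clay, so the full stress increment lies on the virgin compression line:
S_c = C_c·H/(1+e₀)·log₁₀(σ'_f/σ'_0) = 0.18×3.3/(1+1.15)×log₁₀(131.79/43.994)
    = 0.27628 × 0.47649 = 0.1316 m

S_c ≈ 132 mm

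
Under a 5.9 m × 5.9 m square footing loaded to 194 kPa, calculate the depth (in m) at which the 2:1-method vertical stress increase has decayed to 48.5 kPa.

2:1 spreading — at depth z the loaded area has grown by z in each plan dimension:
qB²/(B+z)² = Δσ_z ⇒ z = B(√(q/Δσ_z) − 1) = 5.9×(√(194/48.5) − 1) = 5.9 m

z ≈ 5.9 m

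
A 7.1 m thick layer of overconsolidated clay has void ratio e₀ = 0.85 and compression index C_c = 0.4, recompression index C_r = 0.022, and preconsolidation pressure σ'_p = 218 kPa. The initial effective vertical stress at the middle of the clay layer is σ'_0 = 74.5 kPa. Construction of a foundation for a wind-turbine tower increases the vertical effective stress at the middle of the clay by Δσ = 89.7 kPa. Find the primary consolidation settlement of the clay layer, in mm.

S_c ≈ 29 mm

Final effective stress: σ'_f = 74.5 + 89.7 = 164.2 kPa.
σ'_f = 164.2 ≤ σ'_p = 218 kPa, so the clay remains overconsolidated and only the recompression index applies:
S_c = C_r·H/(1+e₀)·log₁₀(σ'_f/σ'_0) = 0.022×7.1/1.85×log₁₀(164.2/74.5)
    = 0.084432 × 0.34322 = 0.02898 m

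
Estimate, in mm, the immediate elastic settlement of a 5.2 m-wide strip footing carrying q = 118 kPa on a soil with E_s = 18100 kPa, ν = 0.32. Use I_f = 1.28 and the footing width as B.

Immediate (elastic) settlement: S_e = q·B·(1−ν²)/E_s · I_f.
S_e = 118 × 5.2 × (1 − 0.32²) / 18100 × 1.28
    = 118 × 5.2 × 0.8976 / 18100 × 1.28
    = 0.03895 m = 38.95 mm

S_e ≈ 38.9 mm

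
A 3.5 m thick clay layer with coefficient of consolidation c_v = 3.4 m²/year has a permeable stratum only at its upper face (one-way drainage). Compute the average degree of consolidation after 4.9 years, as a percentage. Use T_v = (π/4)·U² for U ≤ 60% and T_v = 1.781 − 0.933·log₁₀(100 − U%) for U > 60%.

Drainage path length: H_d = H = 3.5 m (single drainage).
T_v = c_v·t/H_d² = 3.4×4.9/3.5² = 1.36.
T_v = 1.36 corresponds to the U > 60% branch:
U = 1 − 10^((1.781 − T_v)/0.933)/100 = 0.9717

U ≈ 97.2 %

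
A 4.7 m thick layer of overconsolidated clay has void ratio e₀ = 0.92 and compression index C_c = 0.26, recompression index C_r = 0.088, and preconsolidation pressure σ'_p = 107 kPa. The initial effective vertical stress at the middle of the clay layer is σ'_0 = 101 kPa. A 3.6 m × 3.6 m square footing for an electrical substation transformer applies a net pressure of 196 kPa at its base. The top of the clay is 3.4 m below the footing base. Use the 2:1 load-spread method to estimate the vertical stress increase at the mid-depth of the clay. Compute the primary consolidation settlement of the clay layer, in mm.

S_c ≈ 59.3 mm

Mid-depth of clay below the footing base: z = 3.4 + 4.7/2 = 5.75 m.
Stress increase at mid-clay by the 2:1 spreading method:
Δσ = qBL/((B+z)(L+z)) = 196×3.6×3.6/((3.6+5.75)(3.6+5.75)) = 29.056 kPa
Final effective stress: σ'_f = 101 + 29.056 = 130.06 kPa.
σ'_f = 130.06 > σ'_p = 107 kPa, so the stress path crosses the preconsolidation pressure — recompression up to σ'_p, then virgin compression beyond:
S_c = H/(1+e₀)·[C_r·log₁₀(σ'_p/σ'_0) + C_c·log₁₀(σ'_f/σ'_p)]
    = 4.7/1.92 × [0.088×log₁₀(107/101) + 0.26×log₁₀(130.06/107)]
    = 2.4479 × [0.0022055 + 0.022038] = 0.05935 m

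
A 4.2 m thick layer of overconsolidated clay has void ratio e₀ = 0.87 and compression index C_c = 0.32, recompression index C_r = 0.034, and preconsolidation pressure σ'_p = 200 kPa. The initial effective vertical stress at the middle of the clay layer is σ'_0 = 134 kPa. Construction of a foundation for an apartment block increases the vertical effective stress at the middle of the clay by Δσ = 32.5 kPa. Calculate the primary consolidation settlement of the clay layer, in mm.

Final effective stress: σ'_f = 134 + 32.5 = 166.5 kPa.
σ'_f = 166.5 ≤ σ'_p = 200 kPa, so the clay remains overconsolidated and only the recompression index applies:
S_c = C_r·H/(1+e₀)·log₁₀(σ'_f/σ'_0) = 0.034×4.2/1.87×log₁₀(166.5/134)
    = 0.076364 × 0.094309 = 0.007202 m

S_c ≈ 7.2 mm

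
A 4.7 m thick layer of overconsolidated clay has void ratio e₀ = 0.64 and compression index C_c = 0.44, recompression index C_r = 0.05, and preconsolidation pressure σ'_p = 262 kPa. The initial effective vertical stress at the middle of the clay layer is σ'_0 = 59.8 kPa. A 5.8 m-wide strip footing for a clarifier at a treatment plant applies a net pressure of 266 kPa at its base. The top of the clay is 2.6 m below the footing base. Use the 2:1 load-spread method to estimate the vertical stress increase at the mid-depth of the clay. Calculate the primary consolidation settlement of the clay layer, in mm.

S_c ≈ 76.2 mm

Mid-depth of clay below the footing base: z = 2.6 + 4.7/2 = 4.95 m.
Stress increase at mid-clay by the 2:1 spreading method:
Δσ = qB/(B+z) = 266×5.8/(5.8+4.95) = 143.52 kPa
Final effective stress: σ'_f = 59.8 + 143.52 = 203.32 kPa.
σ'_f = 203.32 ≤ σ'_p = 262 kPa, so the clay remains overconsolidated and only the recompression index applies:
S_c = C_r·H/(1+e₀)·log₁₀(σ'_f/σ'_0) = 0.05×4.7/1.64×log₁₀(203.32/59.8)
    = 0.1433 × 0.53148 = 0.07616 m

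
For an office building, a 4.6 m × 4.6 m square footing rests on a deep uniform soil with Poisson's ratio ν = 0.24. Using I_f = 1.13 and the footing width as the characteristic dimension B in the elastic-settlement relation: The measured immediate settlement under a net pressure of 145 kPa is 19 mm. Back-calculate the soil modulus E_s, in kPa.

E_s ≈ 37400 kPa

S_e = q·B·(1−ν²)/E_s · I_f  ⇒  E_s = q·B·(1−ν²)·I_f / S_e.
E_s = 145 × 4.6 × 0.9424 × 1.13 / 0.019 = 37380 kPa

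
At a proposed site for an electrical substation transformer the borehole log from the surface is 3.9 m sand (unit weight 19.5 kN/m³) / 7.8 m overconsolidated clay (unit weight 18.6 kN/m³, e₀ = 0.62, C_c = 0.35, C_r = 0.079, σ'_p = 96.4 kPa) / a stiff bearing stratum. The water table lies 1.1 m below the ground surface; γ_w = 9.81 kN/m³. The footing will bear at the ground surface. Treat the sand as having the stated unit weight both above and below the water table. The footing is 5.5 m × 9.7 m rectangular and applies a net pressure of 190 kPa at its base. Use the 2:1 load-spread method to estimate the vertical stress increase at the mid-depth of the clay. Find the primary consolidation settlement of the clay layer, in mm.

Mid-depth of clay below the ground surface: z = 3.9 + 7.8/2 = 7.8 m.
Total vertical stress at mid-clay: σ_v = 19.5×3.9 + 18.6×3.9 = 148.59 kPa.
Pore pressure: u = 9.81×(7.8 − 1.1) = 65.727 kPa.
Initial effective stress: σ'_0 = σ_v − u = 148.59 − 65.727 = 82.863 kPa.
Stress increase at mid-clay by the 2:1 spreading method:
Δσ = qBL/((B+z)(L+z)) = 190×5.5×9.7/((5.5+7.8)(9.7+7.8)) = 43.551 kPa
Final effective stress: σ'_f = 82.863 + 43.551 = 126.41 kPa.
σ'_f = 126.41 > σ'_p = 96.4 kPa, so the stress path crosses the preconsolidation pressure — recompression up to σ'_p, then virgin compression beyond:
S_c = H/(1+e₀)·[C_r·log₁₀(σ'_p/σ'_0) + C_c·log₁₀(σ'_f/σ'_p)]
    = 7.8/1.62 × [0.079×log₁₀(96.4/82.863) + 0.35×log₁₀(126.41/96.4)]
    = 4.8148 × [0.0051916 + 0.041197] = 0.2234 m

S_c ≈ 223 mm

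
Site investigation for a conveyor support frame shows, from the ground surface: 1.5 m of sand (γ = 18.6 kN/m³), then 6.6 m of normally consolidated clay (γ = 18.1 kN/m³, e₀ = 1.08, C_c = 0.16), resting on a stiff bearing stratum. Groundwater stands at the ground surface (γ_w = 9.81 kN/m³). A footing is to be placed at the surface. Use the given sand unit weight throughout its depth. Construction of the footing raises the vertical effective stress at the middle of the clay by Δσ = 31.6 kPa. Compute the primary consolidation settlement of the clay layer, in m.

Mid-depth of clay below the ground surface: z = 1.5 + 6.6/2 = 4.8 m.
Total vertical stress at mid-clay: σ_v = 18.6×1.5 + 18.1×3.3 = 87.63 kPa.
Pore pressure: u = 9.81×(4.8 − 0) = 47.088 kPa.
Initial effective stress: σ'_0 = σ_v − u = 87.63 − 47.088 = 40.542 kPa.
Final effective stress: σ'_f = σ'_0 + Δσ = 40.542 + 31.6 = 72.142 kPa.
Normally consolidated clay, so the full stress increment lies on the virgin compression line:
S_c = C_c·H/(1+e₀)·log₁₀(σ'_f/σ'_0) = 0.16×6.6/(1+1.08)×log₁₀(72.142/40.542)
    = 0.50769 × 0.25028 = 0.1271 m

S_c ≈ 0.127 m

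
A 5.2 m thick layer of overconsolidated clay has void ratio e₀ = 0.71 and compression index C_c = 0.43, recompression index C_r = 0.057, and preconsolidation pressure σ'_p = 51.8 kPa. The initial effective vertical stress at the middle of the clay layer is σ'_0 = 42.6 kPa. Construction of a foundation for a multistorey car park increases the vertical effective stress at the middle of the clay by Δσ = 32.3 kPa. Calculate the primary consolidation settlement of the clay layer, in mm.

S_c ≈ 224 mm

Final effective stress: σ'_f = 42.6 + 32.3 = 74.9 kPa.
σ'_f = 74.9 > σ'_p = 51.8 kPa, so the stress path crosses the preconsolidation pressure — recompression up to σ'_p, then virgin compression beyond:
S_c = H/(1+e₀)·[C_r·log₁₀(σ'_p/σ'_0) + C_c·log₁₀(σ'_f/σ'_p)]
    = 5.2/1.71 × [0.057×log₁₀(51.8/42.6) + 0.43×log₁₀(74.9/51.8)]
    = 3.0409 × [0.0048404 + 0.068865] = 0.2241 m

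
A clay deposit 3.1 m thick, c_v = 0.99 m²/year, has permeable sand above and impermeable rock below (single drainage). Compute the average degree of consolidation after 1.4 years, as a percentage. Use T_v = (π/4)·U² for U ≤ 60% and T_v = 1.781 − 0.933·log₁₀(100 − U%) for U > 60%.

U ≈ 42.9 %

Drainage path length: H_d = H = 3.1 m (single drainage).
T_v = c_v·t/H_d² = 0.99×1.4/3.1² = 0.14422.
T_v = 0.14422 corresponds to the U ≤ 60% branch:
U = √(4T_v/π) = 0.4285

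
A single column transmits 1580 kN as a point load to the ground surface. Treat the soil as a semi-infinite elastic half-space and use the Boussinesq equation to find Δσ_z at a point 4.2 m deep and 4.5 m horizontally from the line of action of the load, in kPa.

Boussinesq vertical stress below a point load on an elastic half-space:
Δσ_z = 3P/(2πz²) · [1 + (r/z)²]^(−5/2)
r/z = 4.5/4.2 = 1.0714; [1+(r/z)²]^(−5/2) = 0.14789.
Δσ_z = 3×1580/(2π×4.2²) × 0.14789 = 42.766 × 0.14789 = 6.325 kPa

Δσ_z ≈ 6.32 kPa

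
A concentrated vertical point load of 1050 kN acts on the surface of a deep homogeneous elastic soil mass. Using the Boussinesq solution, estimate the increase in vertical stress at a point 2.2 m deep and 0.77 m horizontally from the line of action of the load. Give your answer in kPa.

Boussinesq vertical stress below a point load on an elastic half-space:
Δσ_z = 3P/(2πz²) · [1 + (r/z)²]^(−5/2)
r/z = 0.77/2.2 = 0.35; [1+(r/z)²]^(−5/2) = 0.74909.
Δσ_z = 3×1050/(2π×2.2²) × 0.74909 = 103.58 × 0.74909 = 77.59 kPa

Δσ_z ≈ 77.6 kPa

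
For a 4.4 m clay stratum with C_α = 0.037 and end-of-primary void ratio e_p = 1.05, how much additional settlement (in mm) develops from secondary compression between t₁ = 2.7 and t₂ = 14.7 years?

Secondary compression: S_s = C_α·H/(1+e_p)·log₁₀(t₂/t₁)
S_s = 0.037×4.4/(1+1.05)×log₁₀(14.7/2.7)
    = 0.07941 × 0.736 = 0.05845 m

S_s ≈ 58.4 mm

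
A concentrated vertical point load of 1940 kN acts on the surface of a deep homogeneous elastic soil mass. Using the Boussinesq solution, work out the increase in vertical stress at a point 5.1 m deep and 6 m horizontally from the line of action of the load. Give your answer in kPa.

Boussinesq vertical stress below a point load on an elastic half-space:
Δσ_z = 3P/(2πz²) · [1 + (r/z)²]^(−5/2)
r/z = 6/5.1 = 1.1765; [1+(r/z)²]^(−5/2) = 0.11395.
Δσ_z = 3×1940/(2π×5.1²) × 0.11395 = 35.613 × 0.11395 = 4.058 kPa

Δσ_z ≈ 4.06 kPa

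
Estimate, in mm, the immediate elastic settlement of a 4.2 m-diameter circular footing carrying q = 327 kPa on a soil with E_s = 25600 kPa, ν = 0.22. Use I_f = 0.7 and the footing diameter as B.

S_e ≈ 35.7 mm

Immediate (elastic) settlement: S_e = q·B·(1−ν²)/E_s · I_f.
S_e = 327 × 4.2 × (1 − 0.22²) / 25600 × 0.7
    = 327 × 4.2 × 0.9516 / 25600 × 0.7
    = 0.03574 m = 35.74 mm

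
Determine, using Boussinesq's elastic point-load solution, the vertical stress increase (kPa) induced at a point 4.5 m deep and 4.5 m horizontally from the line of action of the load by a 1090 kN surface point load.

Δσ_z ≈ 4.54 kPa

Boussinesq vertical stress below a point load on an elastic half-space:
Δσ_z = 3P/(2πz²) · [1 + (r/z)²]^(−5/2)
r/z = 4.5/4.5 = 1; [1+(r/z)²]^(−5/2) = 0.17678.
Δσ_z = 3×1090/(2π×4.5²) × 0.17678 = 25.701 × 0.17678 = 4.543 kPa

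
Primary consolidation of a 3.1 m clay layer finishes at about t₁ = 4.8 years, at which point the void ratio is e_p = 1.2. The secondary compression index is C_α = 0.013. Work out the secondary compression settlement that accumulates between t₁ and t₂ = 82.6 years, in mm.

Secondary compression: S_s = C_α·H/(1+e_p)·log₁₀(t₂/t₁)
S_s = 0.013×3.1/(1+1.2)×log₁₀(82.6/4.8)
    = 0.01832 × 1.236 = 0.02264 m

S_s ≈ 22.6 mm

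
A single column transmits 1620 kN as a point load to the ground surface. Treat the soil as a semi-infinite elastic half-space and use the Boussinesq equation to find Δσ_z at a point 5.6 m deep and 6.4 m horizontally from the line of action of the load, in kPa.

Δσ_z ≈ 3.05 kPa

Boussinesq vertical stress below a point load on an elastic half-space:
Δσ_z = 3P/(2πz²) · [1 + (r/z)²]^(−5/2)
r/z = 6.4/5.6 = 1.1429; [1+(r/z)²]^(−5/2) = 0.12382.
Δσ_z = 3×1620/(2π×5.6²) × 0.12382 = 24.665 × 0.12382 = 3.054 kPa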